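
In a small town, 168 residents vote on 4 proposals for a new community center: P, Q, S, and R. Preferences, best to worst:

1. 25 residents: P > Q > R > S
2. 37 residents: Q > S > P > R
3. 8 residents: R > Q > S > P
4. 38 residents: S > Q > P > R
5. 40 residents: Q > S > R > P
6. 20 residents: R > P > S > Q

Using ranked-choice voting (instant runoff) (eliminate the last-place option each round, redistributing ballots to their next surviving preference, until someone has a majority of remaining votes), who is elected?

Round 1: P 25, Q 77, S 38, R 28. Eliminate P.
Round 2: Q 102, S 38, R 28. Q has a majority.

Q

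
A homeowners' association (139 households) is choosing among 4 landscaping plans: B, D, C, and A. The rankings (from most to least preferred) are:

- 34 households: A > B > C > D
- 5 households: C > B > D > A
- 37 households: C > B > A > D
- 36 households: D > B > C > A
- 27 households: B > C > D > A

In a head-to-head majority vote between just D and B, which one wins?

Voters preferring D to B: 36; preferring B to D: 103.
B wins the head-to-head.

B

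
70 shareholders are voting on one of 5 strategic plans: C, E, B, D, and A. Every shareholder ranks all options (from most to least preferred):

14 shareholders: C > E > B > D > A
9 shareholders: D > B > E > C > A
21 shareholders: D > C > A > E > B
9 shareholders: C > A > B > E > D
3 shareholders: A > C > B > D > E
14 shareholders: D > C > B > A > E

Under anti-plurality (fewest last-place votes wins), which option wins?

C

Last-place votes: C 0, E 17, B 21, D 9, A 23.
C is ranked last by the fewest voters, so C wins.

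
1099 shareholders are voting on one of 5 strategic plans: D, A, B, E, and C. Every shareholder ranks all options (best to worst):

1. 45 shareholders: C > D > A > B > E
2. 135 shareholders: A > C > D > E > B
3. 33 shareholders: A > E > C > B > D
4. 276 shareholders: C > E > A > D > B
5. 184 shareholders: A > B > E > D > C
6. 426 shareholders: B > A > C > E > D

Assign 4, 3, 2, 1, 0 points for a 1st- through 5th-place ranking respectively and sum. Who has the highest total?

A

D: 45·3 + 135·2 + 33·0 + 276·1 + 184·1 + 426·0 = 865
A: 45·2 + 135·4 + 33·4 + 276·2 + 184·4 + 426·3 = 3328
B: 45·1 + 135·0 + 33·1 + 276·0 + 184·3 + 426·4 = 2334
E: 45·0 + 135·1 + 33·3 + 276·3 + 184·2 + 426·1 = 1856
C: 45·4 + 135·3 + 33·2 + 276·4 + 184·0 + 426·2 = 2607
A has the highest Borda score (3328).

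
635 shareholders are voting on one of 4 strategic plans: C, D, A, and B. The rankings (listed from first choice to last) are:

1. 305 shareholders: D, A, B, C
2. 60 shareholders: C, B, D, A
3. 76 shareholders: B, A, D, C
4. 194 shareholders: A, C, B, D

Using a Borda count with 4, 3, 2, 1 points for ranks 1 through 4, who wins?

C: 305·1 + 60·4 + 76·1 + 194·3 = 1203
D: 305·4 + 60·2 + 76·2 + 194·1 = 1686
A: 305·3 + 60·1 + 76·3 + 194·4 = 1979
B: 305·2 + 60·3 + 76·4 + 194·2 = 1482
A has the highest Borda score (1979).

A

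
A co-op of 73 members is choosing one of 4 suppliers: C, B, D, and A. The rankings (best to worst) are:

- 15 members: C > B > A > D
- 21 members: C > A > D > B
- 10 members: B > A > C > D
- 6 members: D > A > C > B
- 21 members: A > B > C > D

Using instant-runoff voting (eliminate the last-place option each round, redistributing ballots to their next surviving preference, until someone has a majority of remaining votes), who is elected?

A

Round 1: C 36, B 10, D 6, A 21. Eliminate D.
Round 2: C 36, B 10, A 27. Eliminate B.
Round 3: C 36, A 37. A has a majority.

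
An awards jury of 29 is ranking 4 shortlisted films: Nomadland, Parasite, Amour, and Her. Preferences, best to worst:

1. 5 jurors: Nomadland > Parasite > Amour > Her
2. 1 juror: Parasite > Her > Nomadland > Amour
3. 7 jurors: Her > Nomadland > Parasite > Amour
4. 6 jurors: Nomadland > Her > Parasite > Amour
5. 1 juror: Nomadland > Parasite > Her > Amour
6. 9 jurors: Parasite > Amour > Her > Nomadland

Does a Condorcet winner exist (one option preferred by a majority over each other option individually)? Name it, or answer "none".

none

Checking pairwise contests:
Her beats Nomadland 17–12.
Nomadland beats Parasite 19–10.
Nomadland beats Amour 20–9.
Parasite beats Her 16–13.
Every option loses at least one head-to-head, so there is no Condorcet winner.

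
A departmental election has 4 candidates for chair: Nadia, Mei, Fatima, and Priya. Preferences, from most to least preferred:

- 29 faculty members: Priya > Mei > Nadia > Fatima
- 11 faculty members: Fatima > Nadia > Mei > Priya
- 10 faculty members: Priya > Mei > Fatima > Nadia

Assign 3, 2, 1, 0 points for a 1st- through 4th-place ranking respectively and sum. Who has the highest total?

Nadia: 29·1 + 11·2 + 10·0 = 51
Mei: 29·2 + 11·1 + 10·2 = 89
Fatima: 29·0 + 11·3 + 10·1 = 43
Priya: 29·3 + 11·0 + 10·3 = 117
Priya has the highest Borda score (117).

Priya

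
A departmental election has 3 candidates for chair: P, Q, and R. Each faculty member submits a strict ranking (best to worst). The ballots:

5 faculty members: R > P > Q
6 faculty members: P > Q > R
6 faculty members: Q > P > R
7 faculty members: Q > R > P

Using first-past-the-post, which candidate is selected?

Q

First-place votes: P 6, Q 13, R 5.
Q has the most first-place votes.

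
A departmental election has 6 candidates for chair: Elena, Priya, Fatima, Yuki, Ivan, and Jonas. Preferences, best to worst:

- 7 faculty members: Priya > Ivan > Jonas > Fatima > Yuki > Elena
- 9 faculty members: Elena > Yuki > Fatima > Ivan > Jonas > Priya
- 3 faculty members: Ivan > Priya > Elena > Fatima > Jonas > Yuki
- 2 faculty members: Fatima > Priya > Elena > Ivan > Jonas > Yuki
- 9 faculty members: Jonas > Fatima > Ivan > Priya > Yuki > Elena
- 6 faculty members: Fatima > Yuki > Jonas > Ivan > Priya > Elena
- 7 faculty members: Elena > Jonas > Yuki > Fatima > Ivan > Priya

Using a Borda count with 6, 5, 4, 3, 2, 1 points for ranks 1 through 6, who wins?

Elena: 7·1 + 9·6 + 3·4 + 2·4 + 9·1 + 6·1 + 7·6 = 138
Priya: 7·6 + 9·1 + 3·5 + 2·5 + 9·3 + 6·2 + 7·1 = 122
Fatima: 7·3 + 9·4 + 3·3 + 2·6 + 9·5 + 6·6 + 7·3 = 180
Yuki: 7·2 + 9·5 + 3·1 + 2·1 + 9·2 + 6·5 + 7·4 = 140
Ivan: 7·5 + 9·3 + 3·6 + 2·3 + 9·4 + 6·3 + 7·2 = 154
Jonas: 7·4 + 9·2 + 3·2 + 2·2 + 9·6 + 6·4 + 7·5 = 169
Fatima has the highest Borda score (180).

Fatima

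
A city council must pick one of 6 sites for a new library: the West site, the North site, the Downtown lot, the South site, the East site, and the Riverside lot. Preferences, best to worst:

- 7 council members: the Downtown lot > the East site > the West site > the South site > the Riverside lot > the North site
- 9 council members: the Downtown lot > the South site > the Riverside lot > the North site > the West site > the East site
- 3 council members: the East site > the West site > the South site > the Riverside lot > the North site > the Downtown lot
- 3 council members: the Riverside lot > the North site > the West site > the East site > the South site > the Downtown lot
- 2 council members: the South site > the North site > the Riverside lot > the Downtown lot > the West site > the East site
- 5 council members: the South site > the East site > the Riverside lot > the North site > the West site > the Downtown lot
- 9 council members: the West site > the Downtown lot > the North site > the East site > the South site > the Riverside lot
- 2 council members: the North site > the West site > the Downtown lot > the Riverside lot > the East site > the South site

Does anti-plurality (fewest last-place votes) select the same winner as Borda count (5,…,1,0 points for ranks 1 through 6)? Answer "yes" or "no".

Anti-plurality — last-place votes: the West site 0, the North site 7, the Downtown lot 11, the South site 2, the East site 11, the Riverside lot 9. Winner: the West site.
Borda — scores: the West site 111, the North site 88, the Downtown lot 126, the South site 106, the East site 89, the Riverside lot 80. Winner: the Downtown lot.
The two methods disagree.

no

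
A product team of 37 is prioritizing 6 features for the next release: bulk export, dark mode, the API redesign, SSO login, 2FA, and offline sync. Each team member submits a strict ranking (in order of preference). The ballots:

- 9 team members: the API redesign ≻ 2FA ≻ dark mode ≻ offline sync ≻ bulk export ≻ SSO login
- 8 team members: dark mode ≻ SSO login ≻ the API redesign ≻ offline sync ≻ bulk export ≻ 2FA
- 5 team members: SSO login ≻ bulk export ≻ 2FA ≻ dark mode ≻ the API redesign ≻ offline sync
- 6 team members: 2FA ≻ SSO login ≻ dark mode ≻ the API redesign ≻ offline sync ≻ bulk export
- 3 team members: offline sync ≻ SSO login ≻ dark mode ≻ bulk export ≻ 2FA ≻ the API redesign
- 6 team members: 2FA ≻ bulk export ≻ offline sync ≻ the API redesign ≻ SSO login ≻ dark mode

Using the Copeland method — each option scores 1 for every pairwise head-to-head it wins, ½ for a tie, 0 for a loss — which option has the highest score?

bulk export: loses to dark mode, the API redesign, SSO login, 2FA, and offline sync → score 0.
dark mode: beats bulk export, the API redesign, and offline sync; loses to SSO login and 2FA → score 3.
the API redesign: beats bulk export and offline sync; loses to dark mode, SSO login, and 2FA → score 2.
SSO login: beats bulk export, dark mode, the API redesign, and offline sync; loses to 2FA → score 4.
2FA: beats bulk export, dark mode, the API redesign, SSO login, and offline sync → score 5.
offline sync: beats bulk export; loses to dark mode, the API redesign, SSO login, and 2FA → score 1.
2FA has the best pairwise record.

2FA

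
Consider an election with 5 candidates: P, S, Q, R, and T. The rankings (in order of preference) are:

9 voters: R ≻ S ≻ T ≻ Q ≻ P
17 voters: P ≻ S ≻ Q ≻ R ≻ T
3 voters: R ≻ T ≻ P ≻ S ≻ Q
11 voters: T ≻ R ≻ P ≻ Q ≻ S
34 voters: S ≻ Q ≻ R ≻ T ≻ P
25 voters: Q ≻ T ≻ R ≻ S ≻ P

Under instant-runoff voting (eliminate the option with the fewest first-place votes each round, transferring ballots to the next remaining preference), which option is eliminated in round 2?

P

Round 1: P 17, S 34, Q 25, R 12, T 11. Eliminate T.
Round 2: P 17, S 34, Q 25, R 23. Eliminate P.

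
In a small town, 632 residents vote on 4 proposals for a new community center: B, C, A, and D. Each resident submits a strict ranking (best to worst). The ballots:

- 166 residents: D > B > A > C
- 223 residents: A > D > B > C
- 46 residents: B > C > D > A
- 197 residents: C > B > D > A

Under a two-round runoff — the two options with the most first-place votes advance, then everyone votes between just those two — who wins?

Round 1 first-place votes: B 46, C 197, A 223, D 166.
A and C advance.
Runoff: A is preferred to C by 389 voters; C by 243.
A wins the runoff.

A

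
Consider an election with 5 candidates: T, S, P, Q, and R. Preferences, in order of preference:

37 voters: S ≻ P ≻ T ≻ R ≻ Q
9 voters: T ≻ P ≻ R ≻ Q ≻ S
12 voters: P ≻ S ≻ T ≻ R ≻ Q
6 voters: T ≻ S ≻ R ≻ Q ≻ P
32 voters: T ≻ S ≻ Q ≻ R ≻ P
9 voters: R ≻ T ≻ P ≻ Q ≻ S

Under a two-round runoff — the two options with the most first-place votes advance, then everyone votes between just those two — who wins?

T

Round 1 first-place votes: T 47, S 37, P 12, Q 0, R 9.
T and S advance.
Runoff: T is preferred to S by 56 voters; S by 49.
T wins the runoff.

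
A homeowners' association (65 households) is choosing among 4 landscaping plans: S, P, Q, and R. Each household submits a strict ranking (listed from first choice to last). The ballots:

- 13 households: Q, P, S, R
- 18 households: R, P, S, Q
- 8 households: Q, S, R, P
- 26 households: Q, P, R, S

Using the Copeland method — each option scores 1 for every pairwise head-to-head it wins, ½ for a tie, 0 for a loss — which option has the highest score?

Q

S: loses to P, Q, and R → score 0.
P: beats S and R; loses to Q → score 2.
Q: beats S, P, and R → score 3.
R: beats S; loses to P and Q → score 1.
Q has the best pairwise record.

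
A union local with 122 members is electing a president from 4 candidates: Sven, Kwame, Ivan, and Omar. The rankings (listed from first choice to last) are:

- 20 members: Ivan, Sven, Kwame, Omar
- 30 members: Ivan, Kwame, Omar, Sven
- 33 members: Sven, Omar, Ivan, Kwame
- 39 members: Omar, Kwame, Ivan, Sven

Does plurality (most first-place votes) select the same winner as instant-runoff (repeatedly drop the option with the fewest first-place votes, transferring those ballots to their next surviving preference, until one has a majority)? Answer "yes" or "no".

no

Plurality — first-place votes: Sven 33, Kwame 0, Ivan 50, Omar 39. Winner: Ivan.
Instant-runoff — R1 Sven 33, Kwame 0, Ivan 50, Omar 39 (Kwame out); R2 Sven 33, Ivan 50, Omar 39 (Sven out); R3 Ivan 50, Omar 72 (Omar winner). Winner: Omar.
The two methods disagree.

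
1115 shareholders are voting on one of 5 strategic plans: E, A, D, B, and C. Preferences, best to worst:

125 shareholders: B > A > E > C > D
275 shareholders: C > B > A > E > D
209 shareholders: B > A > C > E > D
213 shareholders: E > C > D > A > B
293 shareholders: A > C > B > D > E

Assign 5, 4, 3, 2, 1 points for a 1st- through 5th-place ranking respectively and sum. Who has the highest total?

E: 125·3 + 275·2 + 209·2 + 213·5 + 293·1 = 2701
A: 125·4 + 275·3 + 209·4 + 213·2 + 293·5 = 4052
D: 125·1 + 275·1 + 209·1 + 213·3 + 293·2 = 1834
B: 125·5 + 275·4 + 209·5 + 213·1 + 293·3 = 3862
C: 125·2 + 275·5 + 209·3 + 213·4 + 293·4 = 4276
C has the highest Borda score (4276).

C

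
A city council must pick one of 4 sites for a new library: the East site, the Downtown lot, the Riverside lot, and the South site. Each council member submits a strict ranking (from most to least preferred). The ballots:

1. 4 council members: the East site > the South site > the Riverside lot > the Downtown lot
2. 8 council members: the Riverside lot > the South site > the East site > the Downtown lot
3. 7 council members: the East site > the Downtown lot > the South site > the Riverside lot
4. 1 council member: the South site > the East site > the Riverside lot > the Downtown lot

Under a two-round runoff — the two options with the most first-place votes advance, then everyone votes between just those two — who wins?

Round 1 first-place votes: the East site 11, the Downtown lot 0, the Riverside lot 8, the South site 1.
the East site and the Riverside lot advance.
Runoff: the East site is preferred to the Riverside lot by 12 voters; the Riverside lot by 8.
the East site wins the runoff.

the East site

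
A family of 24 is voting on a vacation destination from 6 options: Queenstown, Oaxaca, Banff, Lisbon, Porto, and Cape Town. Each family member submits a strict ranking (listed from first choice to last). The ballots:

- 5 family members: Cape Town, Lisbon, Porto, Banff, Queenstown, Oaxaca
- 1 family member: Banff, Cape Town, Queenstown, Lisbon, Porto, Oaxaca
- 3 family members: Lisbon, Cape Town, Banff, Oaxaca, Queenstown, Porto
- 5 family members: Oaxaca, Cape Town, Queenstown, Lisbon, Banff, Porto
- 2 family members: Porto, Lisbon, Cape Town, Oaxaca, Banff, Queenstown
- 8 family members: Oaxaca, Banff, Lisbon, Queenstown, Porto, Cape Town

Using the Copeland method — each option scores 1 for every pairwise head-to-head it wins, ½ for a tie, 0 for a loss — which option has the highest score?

Queenstown: beats Porto; loses to Oaxaca, Banff, Lisbon, and Cape Town → score 1.
Oaxaca: beats Queenstown, Banff, Lisbon, Porto, and Cape Town → score 5.
Banff: beats Queenstown and Porto; loses to Oaxaca, Lisbon, and Cape Town → score 2.
Lisbon: beats Queenstown, Banff, Porto, and Cape Town; loses to Oaxaca → score 4.
Porto: loses to Queenstown, Oaxaca, Banff, Lisbon, and Cape Town → score 0.
Cape Town: beats Queenstown, Banff, and Porto; loses to Oaxaca and Lisbon → score 3.
Oaxaca has the best pairwise record.

Oaxaca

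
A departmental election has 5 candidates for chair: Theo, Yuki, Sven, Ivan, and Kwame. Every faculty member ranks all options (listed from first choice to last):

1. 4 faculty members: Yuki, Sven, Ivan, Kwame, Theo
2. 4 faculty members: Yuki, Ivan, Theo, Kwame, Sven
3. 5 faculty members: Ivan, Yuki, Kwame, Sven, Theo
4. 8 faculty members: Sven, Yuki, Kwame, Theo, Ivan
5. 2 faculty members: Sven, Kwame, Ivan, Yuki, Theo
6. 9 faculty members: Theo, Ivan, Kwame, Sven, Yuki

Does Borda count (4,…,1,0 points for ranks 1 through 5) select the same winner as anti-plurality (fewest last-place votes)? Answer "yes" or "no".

no

Borda — scores: Theo 52, Yuki 73, Sven 66, Ivan 71, Kwame 58. Winner: Yuki.
Anti-plurality — last-place votes: Theo 11, Yuki 9, Sven 4, Ivan 8, Kwame 0. Winner: Kwame.
The two methods disagree.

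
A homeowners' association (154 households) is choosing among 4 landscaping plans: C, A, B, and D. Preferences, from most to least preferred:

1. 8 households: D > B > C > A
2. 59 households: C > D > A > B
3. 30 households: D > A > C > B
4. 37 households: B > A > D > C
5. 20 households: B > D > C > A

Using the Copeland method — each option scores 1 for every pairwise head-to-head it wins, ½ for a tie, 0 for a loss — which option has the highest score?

D

C: beats A and B; loses to D → score 2.
A: beats B; loses to C and D → score 1.
B: loses to C, A, and D → score 0.
D: beats C, A, and B → score 3.
D has the best pairwise record.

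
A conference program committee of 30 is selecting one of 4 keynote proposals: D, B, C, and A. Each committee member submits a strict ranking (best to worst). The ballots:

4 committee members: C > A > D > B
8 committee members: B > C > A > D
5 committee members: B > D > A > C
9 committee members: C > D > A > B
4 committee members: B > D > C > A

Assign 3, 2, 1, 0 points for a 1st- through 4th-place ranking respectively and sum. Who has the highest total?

D: 4·1 + 8·0 + 5·2 + 9·2 + 4·2 = 40
B: 4·0 + 8·3 + 5·3 + 9·0 + 4·3 = 51
C: 4·3 + 8·2 + 5·0 + 9·3 + 4·1 = 59
A: 4·2 + 8·1 + 5·1 + 9·1 + 4·0 = 30
C has the highest Borda score (59).

C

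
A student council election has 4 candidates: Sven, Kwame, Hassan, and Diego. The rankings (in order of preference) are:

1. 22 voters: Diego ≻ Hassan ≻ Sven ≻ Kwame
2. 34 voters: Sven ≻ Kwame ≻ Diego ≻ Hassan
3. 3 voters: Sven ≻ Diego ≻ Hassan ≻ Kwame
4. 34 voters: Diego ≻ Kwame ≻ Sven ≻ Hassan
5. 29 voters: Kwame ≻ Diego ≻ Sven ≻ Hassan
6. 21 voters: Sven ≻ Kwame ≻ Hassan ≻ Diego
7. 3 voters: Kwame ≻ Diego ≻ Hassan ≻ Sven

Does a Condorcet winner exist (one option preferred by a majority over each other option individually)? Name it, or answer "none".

Checking pairwise contests:
Diego beats Sven 88–58.
Sven beats Kwame 80–66.
Sven beats Hassan 121–25.
Kwame beats Diego 87–59.
Every option loses at least one head-to-head, so there is no Condorcet winner.

none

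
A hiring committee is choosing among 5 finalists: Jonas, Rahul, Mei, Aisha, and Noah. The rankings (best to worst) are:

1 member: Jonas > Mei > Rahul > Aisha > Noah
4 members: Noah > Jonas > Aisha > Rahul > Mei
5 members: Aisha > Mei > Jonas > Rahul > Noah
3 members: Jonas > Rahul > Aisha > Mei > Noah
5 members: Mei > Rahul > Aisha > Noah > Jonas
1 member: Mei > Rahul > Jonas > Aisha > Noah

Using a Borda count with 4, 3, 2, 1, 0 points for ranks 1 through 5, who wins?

Aisha

Jonas: 1·4 + 4·3 + 5·2 + 3·4 + 5·0 + 1·2 = 40
Rahul: 1·2 + 4·1 + 5·1 + 3·3 + 5·3 + 1·3 = 38
Mei: 1·3 + 4·0 + 5·3 + 3·1 + 5·4 + 1·4 = 45
Aisha: 1·1 + 4·2 + 5·4 + 3·2 + 5·2 + 1·1 = 46
Noah: 1·0 + 4·4 + 5·0 + 3·0 + 5·1 + 1·0 = 21
Aisha has the highest Borda score (46).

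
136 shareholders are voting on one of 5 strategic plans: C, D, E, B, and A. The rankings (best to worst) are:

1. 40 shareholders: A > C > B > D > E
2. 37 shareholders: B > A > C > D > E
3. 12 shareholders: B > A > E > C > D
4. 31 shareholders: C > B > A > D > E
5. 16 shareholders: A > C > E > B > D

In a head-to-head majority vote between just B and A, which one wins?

Voters preferring B to A: 80; preferring A to B: 56.
B wins the head-to-head.

B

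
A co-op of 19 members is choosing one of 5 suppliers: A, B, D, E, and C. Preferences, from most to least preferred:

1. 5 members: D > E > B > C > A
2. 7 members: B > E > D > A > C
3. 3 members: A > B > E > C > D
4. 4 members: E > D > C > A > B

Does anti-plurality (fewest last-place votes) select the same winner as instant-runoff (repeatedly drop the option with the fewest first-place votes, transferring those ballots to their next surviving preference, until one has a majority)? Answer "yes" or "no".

Anti-plurality — last-place votes: A 5, B 4, D 3, E 0, C 7. Winner: E.
Instant-runoff — R1 A 3, B 7, D 5, E 4, C 0 (C out); R2 A 3, B 7, D 5, E 4 (A out); R3 B 10, D 5, E 4 (B winner). Winner: B.
The two methods disagree.

no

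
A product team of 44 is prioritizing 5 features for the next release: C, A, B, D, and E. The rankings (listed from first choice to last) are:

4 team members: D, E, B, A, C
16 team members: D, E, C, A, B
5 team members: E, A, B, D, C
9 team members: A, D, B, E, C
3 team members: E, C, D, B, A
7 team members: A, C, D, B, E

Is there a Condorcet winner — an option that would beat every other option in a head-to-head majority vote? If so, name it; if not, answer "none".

D vs C: 34–10 for D.
D vs A: 23–21 for D.
D vs B: 39–5 for D.
D vs E: 36–8 for D.
D beats every other option head-to-head.

D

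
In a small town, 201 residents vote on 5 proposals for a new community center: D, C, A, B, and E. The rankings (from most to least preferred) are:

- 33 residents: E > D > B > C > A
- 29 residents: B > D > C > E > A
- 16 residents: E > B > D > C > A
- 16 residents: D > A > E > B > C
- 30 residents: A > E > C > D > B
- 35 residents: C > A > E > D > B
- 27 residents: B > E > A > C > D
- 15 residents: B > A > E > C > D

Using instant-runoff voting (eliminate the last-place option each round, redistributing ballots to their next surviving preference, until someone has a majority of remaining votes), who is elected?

B

Round 1: D 16, C 35, A 30, B 71, E 49. Eliminate D.
Round 2: C 35, A 46, B 71, E 49. Eliminate C.
Round 3: A 81, B 71, E 49. Eliminate E.
Round 4: A 81, B 120. B has a majority.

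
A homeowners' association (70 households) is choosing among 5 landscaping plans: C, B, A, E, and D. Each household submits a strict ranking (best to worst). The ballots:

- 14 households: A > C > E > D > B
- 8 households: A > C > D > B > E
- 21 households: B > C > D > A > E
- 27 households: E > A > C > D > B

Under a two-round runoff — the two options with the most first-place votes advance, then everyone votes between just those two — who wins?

Round 1 first-place votes: C 0, B 21, A 22, E 27, D 0.
E and A advance.
Runoff: E is preferred to A by 27 voters; A by 43.
A wins the runoff.

A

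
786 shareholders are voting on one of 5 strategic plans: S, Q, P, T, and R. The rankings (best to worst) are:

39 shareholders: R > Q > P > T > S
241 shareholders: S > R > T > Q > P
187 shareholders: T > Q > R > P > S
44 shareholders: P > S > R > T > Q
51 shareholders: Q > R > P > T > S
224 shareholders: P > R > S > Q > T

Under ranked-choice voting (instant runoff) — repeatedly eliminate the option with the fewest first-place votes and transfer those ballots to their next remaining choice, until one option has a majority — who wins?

P

Round 1: S 241, Q 51, P 268, T 187, R 39. Eliminate R.
Round 2: S 241, Q 90, P 268, T 187. Eliminate Q.
Round 3: S 241, P 358, T 187. Eliminate T.
Round 4: S 241, P 545. P has a majority.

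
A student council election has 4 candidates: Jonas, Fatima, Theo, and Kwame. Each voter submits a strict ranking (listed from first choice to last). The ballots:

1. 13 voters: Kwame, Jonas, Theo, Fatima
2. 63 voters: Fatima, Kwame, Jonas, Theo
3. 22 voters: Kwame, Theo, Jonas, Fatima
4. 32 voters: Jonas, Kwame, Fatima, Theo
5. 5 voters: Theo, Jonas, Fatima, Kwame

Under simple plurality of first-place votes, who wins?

Fatima

First-place votes: Jonas 32, Fatima 63, Theo 5, Kwame 35.
Fatima has the most first-place votes.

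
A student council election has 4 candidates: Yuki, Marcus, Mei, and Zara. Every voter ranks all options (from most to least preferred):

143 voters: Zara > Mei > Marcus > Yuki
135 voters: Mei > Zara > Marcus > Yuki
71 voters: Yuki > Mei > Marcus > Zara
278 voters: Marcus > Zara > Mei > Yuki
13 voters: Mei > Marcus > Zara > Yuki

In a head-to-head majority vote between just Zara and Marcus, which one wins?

Marcus

Voters preferring Zara to Marcus: 278; preferring Marcus to Zara: 362.
Marcus wins the head-to-head.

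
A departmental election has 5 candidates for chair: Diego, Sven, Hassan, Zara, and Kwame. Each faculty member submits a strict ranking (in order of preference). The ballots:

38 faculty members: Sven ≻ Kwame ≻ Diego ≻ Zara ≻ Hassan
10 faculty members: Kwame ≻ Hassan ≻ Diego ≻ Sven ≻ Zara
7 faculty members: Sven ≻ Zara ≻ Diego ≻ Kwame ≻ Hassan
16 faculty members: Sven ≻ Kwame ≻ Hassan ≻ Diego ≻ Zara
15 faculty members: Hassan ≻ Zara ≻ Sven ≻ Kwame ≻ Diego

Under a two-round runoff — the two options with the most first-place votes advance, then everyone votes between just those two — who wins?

Round 1 first-place votes: Diego 0, Sven 61, Hassan 15, Zara 0, Kwame 10.
Sven and Hassan advance.
Runoff: Sven is preferred to Hassan by 61 voters; Hassan by 25.
Sven wins the runoff.

Sven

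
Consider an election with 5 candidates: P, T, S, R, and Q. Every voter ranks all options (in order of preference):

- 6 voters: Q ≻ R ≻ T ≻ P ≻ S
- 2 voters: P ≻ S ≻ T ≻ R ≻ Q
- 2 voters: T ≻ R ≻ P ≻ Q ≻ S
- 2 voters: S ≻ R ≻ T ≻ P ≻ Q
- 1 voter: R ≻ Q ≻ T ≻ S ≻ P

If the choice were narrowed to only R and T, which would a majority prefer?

R

Voters preferring R to T: 9; preferring T to R: 4.
R wins the head-to-head.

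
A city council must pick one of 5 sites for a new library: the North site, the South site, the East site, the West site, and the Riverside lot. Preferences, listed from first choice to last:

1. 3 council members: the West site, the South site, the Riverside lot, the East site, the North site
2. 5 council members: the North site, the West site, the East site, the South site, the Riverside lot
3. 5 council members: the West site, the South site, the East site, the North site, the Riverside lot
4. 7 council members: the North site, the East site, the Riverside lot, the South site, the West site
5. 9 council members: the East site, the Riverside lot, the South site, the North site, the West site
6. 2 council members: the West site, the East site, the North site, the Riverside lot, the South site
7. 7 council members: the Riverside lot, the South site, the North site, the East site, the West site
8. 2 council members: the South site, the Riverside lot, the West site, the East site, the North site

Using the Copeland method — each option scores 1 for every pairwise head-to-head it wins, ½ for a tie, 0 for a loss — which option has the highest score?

the North site: beats the West site; loses to the South site, the East site, and the Riverside lot → score 1.
the South site: beats the North site and the West site; loses to the East site and the Riverside lot → score 2.
the East site: beats the North site, the South site, the West site, and the Riverside lot → score 4.
the West site: loses to the North site, the South site, the East site, and the Riverside lot → score 0.
the Riverside lot: beats the North site, the South site, and the West site; loses to the East site → score 3.
the East site has the best pairwise record.

the East site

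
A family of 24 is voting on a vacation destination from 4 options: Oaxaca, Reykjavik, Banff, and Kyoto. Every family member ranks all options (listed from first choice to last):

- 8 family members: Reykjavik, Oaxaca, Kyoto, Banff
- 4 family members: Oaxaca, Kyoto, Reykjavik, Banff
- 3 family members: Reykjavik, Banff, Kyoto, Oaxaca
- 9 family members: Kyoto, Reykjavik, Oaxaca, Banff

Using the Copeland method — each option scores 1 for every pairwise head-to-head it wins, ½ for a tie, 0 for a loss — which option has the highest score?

Kyoto

Oaxaca: beats Banff; ties Kyoto; loses to Reykjavik → score 1.5.
Reykjavik: beats Oaxaca and Banff; loses to Kyoto → score 2.
Banff: loses to Oaxaca, Reykjavik, and Kyoto → score 0.
Kyoto: beats Reykjavik and Banff; ties Oaxaca → score 2.5.
Kyoto has the best pairwise record.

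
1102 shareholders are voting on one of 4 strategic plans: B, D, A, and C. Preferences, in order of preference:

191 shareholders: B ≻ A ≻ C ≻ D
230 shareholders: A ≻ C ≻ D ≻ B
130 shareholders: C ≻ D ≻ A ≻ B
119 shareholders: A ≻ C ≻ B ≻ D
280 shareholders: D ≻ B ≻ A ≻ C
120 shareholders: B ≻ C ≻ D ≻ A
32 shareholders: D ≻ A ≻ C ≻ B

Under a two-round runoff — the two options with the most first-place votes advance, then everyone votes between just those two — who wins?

Round 1 first-place votes: B 311, D 312, A 349, C 130.
A and D advance.
Runoff: A is preferred to D by 540 voters; D by 562.
D wins the runoff.

D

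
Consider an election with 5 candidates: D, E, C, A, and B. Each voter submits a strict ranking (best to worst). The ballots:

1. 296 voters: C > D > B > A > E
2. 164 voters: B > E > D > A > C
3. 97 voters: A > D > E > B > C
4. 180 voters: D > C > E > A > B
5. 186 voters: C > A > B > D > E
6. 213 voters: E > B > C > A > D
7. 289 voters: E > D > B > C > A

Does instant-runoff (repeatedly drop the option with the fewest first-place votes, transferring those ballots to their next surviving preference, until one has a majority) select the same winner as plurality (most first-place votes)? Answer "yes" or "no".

Instant-runoff — R1 D 180, E 502, C 482, A 97, B 164 (A out); R2 D 277, E 502, C 482, B 164 (B out); R3 D 277, E 666, C 482 (D out); R4 E 763, C 662 (E winner). Winner: E.
Plurality — first-place votes: D 180, E 502, C 482, A 97, B 164. Winner: E.
The two methods agree.

yes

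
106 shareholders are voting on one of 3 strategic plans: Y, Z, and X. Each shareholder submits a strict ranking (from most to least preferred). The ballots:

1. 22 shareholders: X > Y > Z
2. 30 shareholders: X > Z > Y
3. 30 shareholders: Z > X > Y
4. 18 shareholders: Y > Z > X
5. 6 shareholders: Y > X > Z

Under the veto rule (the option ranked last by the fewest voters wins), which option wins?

X

Last-place votes: Y 60, Z 28, X 18.
X is ranked last by the fewest voters, so X wins.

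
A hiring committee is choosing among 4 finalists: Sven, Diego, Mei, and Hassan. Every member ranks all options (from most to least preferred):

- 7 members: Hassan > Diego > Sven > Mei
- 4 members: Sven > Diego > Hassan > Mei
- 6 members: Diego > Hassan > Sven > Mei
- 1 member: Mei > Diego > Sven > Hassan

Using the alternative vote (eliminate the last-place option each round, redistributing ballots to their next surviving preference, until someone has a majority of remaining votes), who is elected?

Round 1: Sven 4, Diego 6, Mei 1, Hassan 7. Eliminate Mei.
Round 2: Sven 4, Diego 7, Hassan 7. Eliminate Sven.
Round 3: Diego 11, Hassan 7. Diego has a majority.

Diego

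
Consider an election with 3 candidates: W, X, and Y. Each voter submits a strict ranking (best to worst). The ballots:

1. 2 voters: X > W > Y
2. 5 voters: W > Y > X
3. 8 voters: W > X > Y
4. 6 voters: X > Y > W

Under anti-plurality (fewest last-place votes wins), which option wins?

Last-place votes: W 6, X 5, Y 10.
X is ranked last by the fewest voters, so X wins.

X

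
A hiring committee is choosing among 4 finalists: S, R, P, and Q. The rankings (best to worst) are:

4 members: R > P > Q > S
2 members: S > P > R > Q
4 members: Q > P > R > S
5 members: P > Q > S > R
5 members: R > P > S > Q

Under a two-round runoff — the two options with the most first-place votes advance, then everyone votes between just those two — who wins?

Round 1 first-place votes: S 2, R 9, P 5, Q 4.
R and P advance.
Runoff: R is preferred to P by 9 voters; P by 11.
P wins the runoff.

P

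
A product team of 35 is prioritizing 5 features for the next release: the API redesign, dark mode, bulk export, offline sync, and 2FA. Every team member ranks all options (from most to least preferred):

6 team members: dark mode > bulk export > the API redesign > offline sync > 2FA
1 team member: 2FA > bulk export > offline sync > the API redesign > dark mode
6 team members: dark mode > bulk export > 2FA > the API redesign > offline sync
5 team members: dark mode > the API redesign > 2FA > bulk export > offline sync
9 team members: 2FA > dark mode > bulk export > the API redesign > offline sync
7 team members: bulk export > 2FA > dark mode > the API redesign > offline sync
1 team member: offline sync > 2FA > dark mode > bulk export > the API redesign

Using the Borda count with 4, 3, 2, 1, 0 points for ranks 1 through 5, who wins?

the API redesign: 6·2 + 1·1 + 6·1 + 5·3 + 9·1 + 7·1 + 1·0 = 50
dark mode: 6·4 + 1·0 + 6·4 + 5·4 + 9·3 + 7·2 + 1·2 = 111
bulk export: 6·3 + 1·3 + 6·3 + 5·1 + 9·2 + 7·4 + 1·1 = 91
offline sync: 6·1 + 1·2 + 6·0 + 5·0 + 9·0 + 7·0 + 1·4 = 12
2FA: 6·0 + 1·4 + 6·2 + 5·2 + 9·4 + 7·3 + 1·3 = 86
dark mode has the highest Borda score (111).

dark mode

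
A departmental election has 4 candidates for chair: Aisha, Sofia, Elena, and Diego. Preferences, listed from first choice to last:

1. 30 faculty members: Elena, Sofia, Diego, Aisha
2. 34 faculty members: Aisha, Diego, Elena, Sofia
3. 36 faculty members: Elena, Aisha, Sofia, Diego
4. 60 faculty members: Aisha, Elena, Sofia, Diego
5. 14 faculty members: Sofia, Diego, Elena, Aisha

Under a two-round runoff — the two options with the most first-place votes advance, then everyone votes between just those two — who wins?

Round 1 first-place votes: Aisha 94, Sofia 14, Elena 66, Diego 0.
Aisha and Elena advance.
Runoff: Aisha is preferred to Elena by 94 voters; Elena by 80.
Aisha wins the runoff.

Aisha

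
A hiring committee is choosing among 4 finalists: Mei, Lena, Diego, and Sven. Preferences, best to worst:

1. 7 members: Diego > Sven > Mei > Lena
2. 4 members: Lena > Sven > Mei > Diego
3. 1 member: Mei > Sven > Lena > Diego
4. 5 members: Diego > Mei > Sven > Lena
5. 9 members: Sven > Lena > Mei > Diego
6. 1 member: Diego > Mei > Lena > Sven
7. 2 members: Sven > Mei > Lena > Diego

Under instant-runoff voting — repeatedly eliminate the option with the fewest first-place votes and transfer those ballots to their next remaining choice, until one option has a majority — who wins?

Round 1: Mei 1, Lena 4, Diego 13, Sven 11. Eliminate Mei.
Round 2: Lena 4, Diego 13, Sven 12. Eliminate Lena.
Round 3: Diego 13, Sven 16. Sven has a majority.

Sven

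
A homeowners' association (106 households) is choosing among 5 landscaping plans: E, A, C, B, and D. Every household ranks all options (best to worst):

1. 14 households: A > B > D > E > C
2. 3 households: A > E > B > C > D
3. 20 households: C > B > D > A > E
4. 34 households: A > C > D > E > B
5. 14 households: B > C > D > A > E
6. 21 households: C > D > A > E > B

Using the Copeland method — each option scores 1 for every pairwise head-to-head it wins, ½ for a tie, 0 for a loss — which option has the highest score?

C

E: beats B; loses to A, C, and D → score 1.
A: beats E and B; loses to C and D → score 2.
C: beats E, A, B, and D → score 4.
B: loses to E, A, C, and D → score 0.
D: beats E, A, and B; loses to C → score 3.
C has the best pairwise record.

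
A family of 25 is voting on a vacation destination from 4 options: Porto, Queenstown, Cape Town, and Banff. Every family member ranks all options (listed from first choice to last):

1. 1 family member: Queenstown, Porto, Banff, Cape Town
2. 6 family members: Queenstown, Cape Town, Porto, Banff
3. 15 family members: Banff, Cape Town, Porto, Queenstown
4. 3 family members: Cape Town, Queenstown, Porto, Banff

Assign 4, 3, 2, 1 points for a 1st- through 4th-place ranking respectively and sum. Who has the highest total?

Cape Town

Porto: 1·3 + 6·2 + 15·2 + 3·2 = 51
Queenstown: 1·4 + 6·4 + 15·1 + 3·3 = 52
Cape Town: 1·1 + 6·3 + 15·3 + 3·4 = 76
Banff: 1·2 + 6·1 + 15·4 + 3·1 = 71
Cape Town has the highest Borda score (76).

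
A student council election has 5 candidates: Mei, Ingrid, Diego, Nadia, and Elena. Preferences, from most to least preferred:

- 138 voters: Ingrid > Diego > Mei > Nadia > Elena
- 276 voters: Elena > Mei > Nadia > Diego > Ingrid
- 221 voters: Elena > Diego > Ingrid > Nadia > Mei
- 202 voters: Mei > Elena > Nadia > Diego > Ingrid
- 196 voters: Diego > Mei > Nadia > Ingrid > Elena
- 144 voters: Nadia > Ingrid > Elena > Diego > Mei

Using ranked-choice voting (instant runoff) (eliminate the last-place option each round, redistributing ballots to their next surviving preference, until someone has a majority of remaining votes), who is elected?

Round 1: Mei 202, Ingrid 138, Diego 196, Nadia 144, Elena 497. Eliminate Ingrid.
Round 2: Mei 202, Diego 334, Nadia 144, Elena 497. Eliminate Nadia.
Round 3: Mei 202, Diego 334, Elena 641. Elena has a majority.

Elena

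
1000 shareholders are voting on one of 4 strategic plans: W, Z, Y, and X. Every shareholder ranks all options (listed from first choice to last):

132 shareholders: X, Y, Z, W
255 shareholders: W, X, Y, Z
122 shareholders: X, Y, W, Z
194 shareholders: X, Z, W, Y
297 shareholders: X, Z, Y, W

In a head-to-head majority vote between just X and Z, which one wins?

X

Voters preferring X to Z: 1000; preferring Z to X: 0.
X wins the head-to-head.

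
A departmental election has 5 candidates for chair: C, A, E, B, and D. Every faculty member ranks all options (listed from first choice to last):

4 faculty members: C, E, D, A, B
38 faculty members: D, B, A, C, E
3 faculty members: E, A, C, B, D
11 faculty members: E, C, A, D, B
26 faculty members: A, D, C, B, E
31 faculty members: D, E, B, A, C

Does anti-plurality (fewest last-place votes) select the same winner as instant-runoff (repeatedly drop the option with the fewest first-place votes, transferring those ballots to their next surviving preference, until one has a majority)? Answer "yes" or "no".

no

Anti-plurality — last-place votes: C 31, A 0, E 64, B 15, D 3. Winner: A.
Instant-runoff — R1 C 4, A 26, E 14, B 0, D 69 (D winner). Winner: D.
The two methods disagree.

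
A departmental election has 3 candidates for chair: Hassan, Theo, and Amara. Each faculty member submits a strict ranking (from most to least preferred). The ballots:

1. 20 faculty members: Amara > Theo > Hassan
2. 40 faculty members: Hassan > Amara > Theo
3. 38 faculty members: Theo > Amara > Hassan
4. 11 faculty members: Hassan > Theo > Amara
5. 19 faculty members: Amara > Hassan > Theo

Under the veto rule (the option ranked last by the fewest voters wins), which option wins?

Amara

Last-place votes: Hassan 58, Theo 59, Amara 11.
Amara is ranked last by the fewest voters, so Amara wins.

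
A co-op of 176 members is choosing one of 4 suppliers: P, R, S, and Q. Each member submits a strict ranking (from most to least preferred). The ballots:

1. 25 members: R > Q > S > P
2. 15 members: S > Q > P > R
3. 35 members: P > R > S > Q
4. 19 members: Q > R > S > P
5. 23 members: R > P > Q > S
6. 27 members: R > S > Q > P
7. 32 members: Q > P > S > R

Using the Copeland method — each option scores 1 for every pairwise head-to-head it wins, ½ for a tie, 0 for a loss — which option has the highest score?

R

P: beats S; loses to R and Q → score 1.
R: beats P, S, and Q → score 3.
S: loses to P, R, and Q → score 0.
Q: beats P and S; loses to R → score 2.
R has the best pairwise record.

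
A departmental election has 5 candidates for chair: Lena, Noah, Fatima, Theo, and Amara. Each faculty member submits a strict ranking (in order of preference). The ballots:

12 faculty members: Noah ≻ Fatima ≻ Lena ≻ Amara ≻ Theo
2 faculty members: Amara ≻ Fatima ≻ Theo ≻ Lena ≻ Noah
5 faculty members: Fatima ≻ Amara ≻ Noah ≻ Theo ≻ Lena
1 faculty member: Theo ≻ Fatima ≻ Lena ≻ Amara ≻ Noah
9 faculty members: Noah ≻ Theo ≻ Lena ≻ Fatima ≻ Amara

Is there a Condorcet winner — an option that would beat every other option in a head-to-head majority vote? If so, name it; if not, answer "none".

Noah

Noah vs Lena: 26–3 for Noah.
Noah vs Fatima: 21–8 for Noah.
Noah vs Theo: 26–3 for Noah.
Noah vs Amara: 21–8 for Noah.
Noah beats every other option head-to-head.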